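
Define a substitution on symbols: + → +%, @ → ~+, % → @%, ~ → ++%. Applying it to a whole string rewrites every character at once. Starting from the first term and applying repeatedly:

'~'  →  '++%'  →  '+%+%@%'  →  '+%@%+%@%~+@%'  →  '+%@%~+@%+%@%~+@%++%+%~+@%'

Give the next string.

Replace each of the 25 characters of +%@%~+@%+%@%~+@%++%+%~+@% in place — +% @% ~+ @% ++% +% ~+ @% +% @% ~+ @% ++% +% ~+ @% +% +% @% +% @% ++% +% ~+ @% — and concatenate.

+%@%~+@%++%+%~+@%+%@%~+@%++%+%~+@%+%+%@%+%@%++%+%~+@%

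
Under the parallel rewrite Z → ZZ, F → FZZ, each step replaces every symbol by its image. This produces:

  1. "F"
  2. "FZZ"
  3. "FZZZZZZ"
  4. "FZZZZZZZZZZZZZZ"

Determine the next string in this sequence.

FZZZZZZZZZZZZZZZZZZZZZZZZZZZZZZ

Replace each of the 15 characters of FZZZZZZZZZZZZZZ in place — FZZ ZZ ZZ ZZ ZZ ZZ ZZ ZZ ZZ ZZ ZZ ZZ ZZ ZZ ZZ — and concatenate.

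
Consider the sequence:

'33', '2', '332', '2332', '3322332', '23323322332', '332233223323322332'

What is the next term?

This is a Fibonacci-style word recurrence s(k) = s(k−2)·s(k−1): e.g. 33·2 = 332.
The next term joins 23323322332 and 332233223323322332.

23323322332332233223323322332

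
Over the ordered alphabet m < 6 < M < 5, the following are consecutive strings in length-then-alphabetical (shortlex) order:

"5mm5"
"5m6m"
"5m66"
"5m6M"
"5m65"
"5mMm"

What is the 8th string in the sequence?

5mMM

Continuing the enumeration 2 steps past 5mMm: 5mMm → 5mM6 → (answer).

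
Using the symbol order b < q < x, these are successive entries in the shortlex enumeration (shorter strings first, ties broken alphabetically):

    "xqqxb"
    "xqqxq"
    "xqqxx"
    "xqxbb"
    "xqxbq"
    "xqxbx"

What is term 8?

Continuing the enumeration 2 steps past xqxbx: xqxbx → xqxqb → (answer).

xqxqq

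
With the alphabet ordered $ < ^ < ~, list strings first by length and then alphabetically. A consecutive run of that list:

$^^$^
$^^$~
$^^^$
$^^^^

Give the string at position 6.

Stepping forward 2 times from $^^^^: $^^^^ → $^^^~, then the target.

$^^~$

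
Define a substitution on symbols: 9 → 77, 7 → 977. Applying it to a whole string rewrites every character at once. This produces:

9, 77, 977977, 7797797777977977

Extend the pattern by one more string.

97797777977977779779779779777797797777977977

Applying the rule to each of the 16 symbols of 7797797777977977 gives the pieces 977 977 77 977 977 77 977 977 977 977 77 977 977 77 977 977, which concatenate to the answer.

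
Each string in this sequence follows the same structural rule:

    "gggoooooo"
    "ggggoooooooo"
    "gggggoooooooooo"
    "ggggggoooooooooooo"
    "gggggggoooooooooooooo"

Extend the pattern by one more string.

The n-th term is n g's then 2n o's, where the shown terms are n = 3, 4, 5, 6, 7.
For the next term, n = 8, so the run lengths are 8, 16.

ggggggggoooooooooooooooo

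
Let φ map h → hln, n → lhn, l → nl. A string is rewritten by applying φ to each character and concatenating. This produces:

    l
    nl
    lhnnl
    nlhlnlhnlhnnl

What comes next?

lhnnlhlnnllhnnlhlnlhnnlhlnlhnlhnnl

Replace each of the 13 characters of nlhlnlhnlhnnl in place — lhn nl hln nl lhn nl hln lhn nl hln lhn lhn nl — and concatenate.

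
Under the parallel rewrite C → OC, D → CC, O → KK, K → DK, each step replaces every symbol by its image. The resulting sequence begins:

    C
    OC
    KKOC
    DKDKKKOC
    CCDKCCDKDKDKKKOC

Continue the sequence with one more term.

OCOCCCDKOCOCCCDKCCDKCCDKDKDKKKOC

Replace each of the 16 characters of CCDKCCDKDKDKKKOC in place — OC OC CC DK OC OC CC DK CC DK CC DK DK DK KK OC — and concatenate.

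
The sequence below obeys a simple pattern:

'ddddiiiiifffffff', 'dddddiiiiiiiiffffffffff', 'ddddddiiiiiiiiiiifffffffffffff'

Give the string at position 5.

Term n consists of n+2 d's, followed by 3n-1 i's, followed by 3n+1 f's, where the shown terms are n = 2, 3, 4.
Setting n = 6 gives 8, 17, 19 characters in each block.

ddddddddiiiiiiiiiiiiiiiiifffffffffffffffffff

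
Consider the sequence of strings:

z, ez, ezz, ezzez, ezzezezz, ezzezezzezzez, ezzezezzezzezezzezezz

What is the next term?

Each term (from the third on) is the previous term followed by the one before it: term 3 = ez·z = ezz.
So term 8 is ezzezezzezzezezzezezz·ezzezezzezzez.

ezzezezzezzezezzezezzezzezezzezzez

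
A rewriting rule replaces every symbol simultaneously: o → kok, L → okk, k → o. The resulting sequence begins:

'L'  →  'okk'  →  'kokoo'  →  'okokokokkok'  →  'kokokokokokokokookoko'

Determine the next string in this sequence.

Rewriting the 21 symbols of kokokokokokokokookoko one by one yields o kok o kok o kok o kok o kok o kok o kok o kok kok o kok o kok; concatenated:

okokokokokokokokokokokokokokokokkokokokokok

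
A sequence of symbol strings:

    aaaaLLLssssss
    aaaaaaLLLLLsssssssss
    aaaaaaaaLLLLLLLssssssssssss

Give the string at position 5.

Reading off run lengths: a runs 4, 6, 8; L runs 3, 5, 7; s runs 6, 9, 12 — each is linear in n, where the shown terms are n = 2, 3, 4.
For term 5, n = 6, so the run lengths are 12, 11, 18.

aaaaaaaaaaaaLLLLLLLLLLLssssssssssssssssss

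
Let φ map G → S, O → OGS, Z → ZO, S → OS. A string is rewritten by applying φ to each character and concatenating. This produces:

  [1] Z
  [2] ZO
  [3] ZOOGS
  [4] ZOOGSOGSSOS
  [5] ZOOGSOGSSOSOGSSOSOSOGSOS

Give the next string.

φ(ZOOGSOGSSOSOGSSOSOSOGSOS) expands symbol-by-symbol to ZO OGS OGS S OS OGS S OS OS OGS OS OGS S OS OS OGS OS OGS OS OGS S OS OGS OS; joining the 24 pieces gives the next term.

ZOOGSOGSSOSOGSSOSOSOGSOSOGSSOSOSOGSOSOGSOSOGSSOSOGSOS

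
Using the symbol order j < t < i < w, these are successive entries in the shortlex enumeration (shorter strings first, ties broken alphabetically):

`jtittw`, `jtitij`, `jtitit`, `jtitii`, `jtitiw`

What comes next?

jtitwj

The successor of jtitiw increments the rightmost position that isn't already w and resets every position after it to j.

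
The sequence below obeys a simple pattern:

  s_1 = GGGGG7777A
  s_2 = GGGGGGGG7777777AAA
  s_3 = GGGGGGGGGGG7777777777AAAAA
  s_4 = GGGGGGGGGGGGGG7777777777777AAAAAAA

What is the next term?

GGGGGGGGGGGGGGGGG7777777777777777AAAAAAAAA

Each string has the form G^{3n+2} 7^{3n+1} A^{2n-1} (n = 1, 2, …).
At n = 5 the blocks have lengths 17, 16, 9.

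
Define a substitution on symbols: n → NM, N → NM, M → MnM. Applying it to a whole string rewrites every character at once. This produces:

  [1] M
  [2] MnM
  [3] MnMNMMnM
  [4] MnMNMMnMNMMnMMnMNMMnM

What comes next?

Applying the rule to each of the 21 symbols of MnMNMMnMNMMnMMnMNMMnM gives the pieces MnM NM MnM NM MnM MnM NM MnM NM MnM MnM NM MnM MnM NM MnM NM MnM MnM NM MnM, which concatenate to the answer.

MnMNMMnMNMMnMMnMNMMnMNMMnMMnMNMMnMMnMNMMnMNMMnMMnMNMMnM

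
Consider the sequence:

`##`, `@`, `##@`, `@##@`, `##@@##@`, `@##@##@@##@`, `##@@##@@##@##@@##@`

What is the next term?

@##@##@@##@##@@##@@##@##@@##@

Each term (from the third on) is the two preceding terms concatenated in order: term 3 = ##·@ = ##@.
The next term joins @##@##@@##@ and ##@@##@@##@##@@##@.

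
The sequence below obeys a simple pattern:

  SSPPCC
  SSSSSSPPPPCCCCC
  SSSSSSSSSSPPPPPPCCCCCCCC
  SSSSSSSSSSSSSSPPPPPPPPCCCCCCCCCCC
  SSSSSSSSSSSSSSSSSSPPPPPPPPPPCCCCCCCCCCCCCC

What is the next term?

SSSSSSSSSSSSSSSSSSSSSSPPPPPPPPPPPPCCCCCCCCCCCCCCCCC

Term n consists of 4n-2 S's, followed by 2n P's, followed by 3n-1 C's (n = 1, 2, …).
For the next term, n = 6, so the run lengths are 22, 12, 17.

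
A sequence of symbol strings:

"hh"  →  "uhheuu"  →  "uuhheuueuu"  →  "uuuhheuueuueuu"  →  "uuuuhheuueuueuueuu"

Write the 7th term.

Each term wraps the previous one in u on the left and euu on the right.
From uuuuhheuueuueuueuu, 2 further steps: uuuuhheuueuueuueuu → uuuuuhheuueuueuueuueuu → (answer).

uuuuuuhheuueuueuueuueuueuu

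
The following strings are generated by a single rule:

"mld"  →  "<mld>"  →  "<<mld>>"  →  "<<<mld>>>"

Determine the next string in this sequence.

<<<<mld>>>>

s(k+1) = <·s(k)·>, so each term gains < as a prefix and > as a suffix.
One more step from <<<mld>>> gives the answer.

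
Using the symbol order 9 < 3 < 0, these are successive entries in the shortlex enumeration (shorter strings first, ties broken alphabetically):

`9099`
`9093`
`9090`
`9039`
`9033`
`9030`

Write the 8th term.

9003

Advancing 2 positions from 9030 through 9030 → 9009 reaches term 8.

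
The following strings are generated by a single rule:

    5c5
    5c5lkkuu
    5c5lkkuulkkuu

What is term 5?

Each term is the previous one with lkkuu appended.
From 5c5lkkuulkkuu, 2 further steps: 5c5lkkuulkkuu → 5c5lkkuulkkuulkkuu → (answer).

5c5lkkuulkkuulkkuulkkuu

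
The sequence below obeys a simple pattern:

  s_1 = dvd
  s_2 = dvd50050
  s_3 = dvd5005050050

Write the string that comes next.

The strings grow by a fixed suffix 50050 each time.
Applying this once more to dvd5005050050:

dvd500505005050050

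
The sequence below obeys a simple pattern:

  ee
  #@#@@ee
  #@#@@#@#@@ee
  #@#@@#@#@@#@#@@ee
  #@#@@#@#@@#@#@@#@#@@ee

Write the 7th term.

#@#@@#@#@@#@#@@#@#@@#@#@@#@#@@ee

Every step adds #@#@@ at the front: s(k+1) = #@#@@·s(k).
From #@#@@#@#@@#@#@@#@#@@ee, 2 further steps: #@#@@#@#@@#@#@@#@#@@ee → #@#@@#@#@@#@#@@#@#@@#@#@@ee → (answer).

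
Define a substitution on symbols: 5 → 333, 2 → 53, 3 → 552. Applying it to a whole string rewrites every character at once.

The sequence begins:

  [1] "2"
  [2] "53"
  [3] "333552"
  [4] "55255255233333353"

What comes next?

333333533333335333333353552552552552552552333552

φ(55255255233333353) expands symbol-by-symbol to 333 333 53 333 333 53 333 333 53 552 552 552 552 552 552 333 552; joining the 17 pieces gives the next term.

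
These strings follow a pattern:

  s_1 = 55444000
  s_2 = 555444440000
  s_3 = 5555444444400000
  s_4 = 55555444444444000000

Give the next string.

555555444444444440000000

The n-th term is n 5's then 2n-1 4's then n+1 0's, where the shown terms are n = 2, 3, 4, 5.
For the next term, n = 6, so the run lengths are 6, 11, 7.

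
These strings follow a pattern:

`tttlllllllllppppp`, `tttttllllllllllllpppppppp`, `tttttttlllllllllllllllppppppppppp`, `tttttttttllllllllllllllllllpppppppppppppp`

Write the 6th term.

tttttttttttttllllllllllllllllllllllllpppppppppppppppppppp

Each string has the form t^{2n-1} l^{3n+3} p^{3n-1}, where the shown terms are n = 2, 3, 4, 5.
Setting n = 7 gives 13, 24, 20 characters in each block.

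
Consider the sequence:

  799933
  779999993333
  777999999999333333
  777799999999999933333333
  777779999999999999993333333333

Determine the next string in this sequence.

777777999999999999999999333333333333

Term n consists of n 7's, followed by 3n 9's, followed by 2n 3's (n = 1, 2, …).
Setting n = 6 gives 6, 18, 12 characters in each block.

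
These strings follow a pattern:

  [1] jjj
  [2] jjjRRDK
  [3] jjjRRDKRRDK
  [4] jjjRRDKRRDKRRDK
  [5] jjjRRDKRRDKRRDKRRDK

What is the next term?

The strings grow by a fixed suffix RRDK each time.
Applying this once more to jjjRRDKRRDKRRDKRRDK:

jjjRRDKRRDKRRDKRRDKRRDK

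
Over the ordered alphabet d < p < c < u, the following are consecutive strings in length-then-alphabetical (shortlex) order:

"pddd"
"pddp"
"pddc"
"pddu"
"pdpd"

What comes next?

Treat pdpd as a base-4 numeral over the given alphabet and add one, carrying through any trailing u's.

pdpp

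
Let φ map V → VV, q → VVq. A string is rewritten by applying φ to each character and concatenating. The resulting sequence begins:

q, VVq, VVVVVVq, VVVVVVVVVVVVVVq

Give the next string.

Applying the rule to each of the 15 symbols of VVVVVVVVVVVVVVq gives the pieces VV VV VV VV VV VV VV VV VV VV VV VV VV VV VVq, which concatenate to the answer.

VVVVVVVVVVVVVVVVVVVVVVVVVVVVVVq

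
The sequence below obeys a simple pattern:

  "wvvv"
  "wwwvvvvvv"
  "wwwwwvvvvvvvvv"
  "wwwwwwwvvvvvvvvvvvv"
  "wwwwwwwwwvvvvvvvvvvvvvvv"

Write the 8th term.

wwwwwwwwwwwwwwwvvvvvvvvvvvvvvvvvvvvvvvv

Term n consists of 2n-1 w's, followed by 3n v's (n = 1, 2, …).
Setting n = 8 gives 15, 24 characters in each block.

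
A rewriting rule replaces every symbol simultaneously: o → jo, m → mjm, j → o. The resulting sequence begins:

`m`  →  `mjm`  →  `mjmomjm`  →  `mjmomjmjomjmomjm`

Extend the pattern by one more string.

mjmomjmjomjmomjmojomjmomjmjomjmomjm

φ(mjmomjmjomjmomjm) expands symbol-by-symbol to mjm o mjm jo mjm o mjm o jo mjm o mjm jo mjm o mjm; joining the 16 pieces gives the next term.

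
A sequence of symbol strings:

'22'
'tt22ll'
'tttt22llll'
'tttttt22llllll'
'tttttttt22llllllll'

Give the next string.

Every step adds tt to the front and ll to the end of the previous string.
Applying this once more to tttttttt22llllllll:

tttttttttt22llllllllll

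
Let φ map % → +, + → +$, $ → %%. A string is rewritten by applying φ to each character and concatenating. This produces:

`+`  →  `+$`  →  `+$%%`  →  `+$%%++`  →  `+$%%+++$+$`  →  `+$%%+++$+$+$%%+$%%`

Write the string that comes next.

Rewriting the 18 symbols of +$%%+++$+$+$%%+$%% one by one yields +$ %% + + +$ +$ +$ %% +$ %% +$ %% + + +$ %% + +; concatenated:

+$%%+++$+$+$%%+$%%+$%%+++$%%++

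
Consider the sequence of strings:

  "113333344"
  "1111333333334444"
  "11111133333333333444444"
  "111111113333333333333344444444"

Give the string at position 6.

11111111111133333333333333333333444444444444

The n-th term is 2n 1's then 3n+2 3's then 2n 4's (n = 1, 2, …).
Setting n = 6 gives 12, 20, 12 characters in each block.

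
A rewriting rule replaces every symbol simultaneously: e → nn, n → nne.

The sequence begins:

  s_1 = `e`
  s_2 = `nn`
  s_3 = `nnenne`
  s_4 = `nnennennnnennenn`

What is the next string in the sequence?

Rewriting the 16 symbols of nnennennnnennenn one by one yields nne nne nn nne nne nn nne nne nne nne nn nne nne nn nne nne; concatenated:

nnennennnnennennnnennennennennnnennennnnenne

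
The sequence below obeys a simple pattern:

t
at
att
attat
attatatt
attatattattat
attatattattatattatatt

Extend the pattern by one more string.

attatattattatattatattattatattattat

This is a Fibonacci-style word recurrence s(k) = s(k−1)·s(k−2): e.g. at·t = att.
The next term joins attatattattatattatatt and attatattattat.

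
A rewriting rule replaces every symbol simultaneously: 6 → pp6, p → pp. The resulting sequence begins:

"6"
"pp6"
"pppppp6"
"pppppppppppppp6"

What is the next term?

pppppppppppppppppppppppppppppp6

Replace each of the 15 characters of pppppppppppppp6 in place — pp pp pp pp pp pp pp pp pp pp pp pp pp pp pp6 — and concatenate.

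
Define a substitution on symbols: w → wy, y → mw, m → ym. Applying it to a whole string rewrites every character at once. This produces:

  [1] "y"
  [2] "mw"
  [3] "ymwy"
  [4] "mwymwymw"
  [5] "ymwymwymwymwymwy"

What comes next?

Replace each of the 16 characters of ymwymwymwymwymwy in place — mw ym wy mw ym wy mw ym wy mw ym wy mw ym wy mw — and concatenate.

mwymwymwymwymwymwymwymwymwymwymw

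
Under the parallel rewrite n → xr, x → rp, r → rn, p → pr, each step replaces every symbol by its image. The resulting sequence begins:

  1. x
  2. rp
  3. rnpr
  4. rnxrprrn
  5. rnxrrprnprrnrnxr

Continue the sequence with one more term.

Rewriting the 16 symbols of rnxrrprnprrnrnxr one by one yields rn xr rp rn rn pr rn xr pr rn rn xr rn xr rp rn; concatenated:

rnxrrprnrnprrnxrprrnrnxrrnxrrprn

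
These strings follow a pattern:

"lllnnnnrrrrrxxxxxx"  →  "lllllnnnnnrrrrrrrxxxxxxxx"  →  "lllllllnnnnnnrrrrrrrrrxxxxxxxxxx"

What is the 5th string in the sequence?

Reading off run lengths: l runs 3, 5, 7; n runs 4, 5, 6; r runs 5, 7, 9; x runs 6, 8, 10 — each is linear in n, where the shown terms are n = 2, 3, 4.
For term 5, n = 6, so the run lengths are 11, 8, 13, 14.

lllllllllllnnnnnnnnrrrrrrrrrrrrrxxxxxxxxxxxxxx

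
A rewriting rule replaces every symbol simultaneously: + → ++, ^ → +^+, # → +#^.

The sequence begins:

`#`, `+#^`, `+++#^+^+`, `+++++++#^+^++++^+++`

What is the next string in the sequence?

+++++++++++++++#^+^++++^++++++++++^+++++++

Applying the rule to each of the 19 symbols of +++++++#^+^++++^+++ gives the pieces ++ ++ ++ ++ ++ ++ ++ +#^ +^+ ++ +^+ ++ ++ ++ ++ +^+ ++ ++ ++, which concatenate to the answer.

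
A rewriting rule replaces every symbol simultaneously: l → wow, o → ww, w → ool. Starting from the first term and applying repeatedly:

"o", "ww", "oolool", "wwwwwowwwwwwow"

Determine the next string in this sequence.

Rewriting the 14 symbols of wwwwwowwwwwwow one by one yields ool ool ool ool ool ww ool ool ool ool ool ool ww ool; concatenated:

oolooloolooloolwwooloolooloolooloolwwool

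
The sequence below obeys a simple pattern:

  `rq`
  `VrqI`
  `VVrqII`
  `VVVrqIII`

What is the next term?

s(k+1) = V·s(k)·I, so each term gains V as a prefix and I as a suffix.
One more step from VVVrqIII gives the answer.

VVVVrqIIII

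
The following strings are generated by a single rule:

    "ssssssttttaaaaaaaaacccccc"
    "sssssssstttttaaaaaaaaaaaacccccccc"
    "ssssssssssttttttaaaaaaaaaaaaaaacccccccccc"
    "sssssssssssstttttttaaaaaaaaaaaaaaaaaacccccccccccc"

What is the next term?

Each string has the form s^{2n} t^{n+1} a^{3n} c^{2n}, where the shown terms are n = 3, 4, 5, 6.
For the next term, n = 7, so the run lengths are 14, 8, 21, 14.

ssssssssssssssttttttttaaaaaaaaaaaaaaaaaaaaacccccccccccccc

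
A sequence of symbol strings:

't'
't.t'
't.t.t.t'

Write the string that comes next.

Every step duplicates the string with '.' between the halves.
Doubling t.t.t.t with '.' between the halves:

t.t.t.t.t.t.t.t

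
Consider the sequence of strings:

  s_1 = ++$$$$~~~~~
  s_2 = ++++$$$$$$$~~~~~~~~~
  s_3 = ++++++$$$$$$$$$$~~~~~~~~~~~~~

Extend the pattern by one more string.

++++++++$$$$$$$$$$$$$~~~~~~~~~~~~~~~~~

Term n consists of 2n +'s, followed by 3n+1 $'s, followed by 4n+1 ~'s (n = 1, 2, …).
At n = 4 the blocks have lengths 8, 13, 17.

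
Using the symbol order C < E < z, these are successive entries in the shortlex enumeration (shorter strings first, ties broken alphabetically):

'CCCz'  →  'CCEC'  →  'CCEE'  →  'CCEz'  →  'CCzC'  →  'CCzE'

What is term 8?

CECC

Stepping forward 2 times from CCzE: CCzE → CCzz, then the target.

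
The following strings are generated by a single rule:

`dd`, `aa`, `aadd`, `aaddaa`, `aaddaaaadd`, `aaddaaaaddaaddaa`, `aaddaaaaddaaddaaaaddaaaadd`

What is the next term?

From term 3 onward, concatenate the last term with the second-to-last: aa·dd = aadd, aadd·aa = aaddaa, …
The next term joins aaddaaaaddaaddaaaaddaaaadd and aaddaaaaddaaddaa.

aaddaaaaddaaddaaaaddaaaaddaaddaaaaddaaddaa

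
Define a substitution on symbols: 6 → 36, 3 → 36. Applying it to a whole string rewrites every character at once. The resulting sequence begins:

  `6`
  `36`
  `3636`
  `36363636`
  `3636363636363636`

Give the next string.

36363636363636363636363636363636

Applying the rule to each of the 16 symbols of 3636363636363636 gives the pieces 36 36 36 36 36 36 36 36 36 36 36 36 36 36 36 36, which concatenate to the answer.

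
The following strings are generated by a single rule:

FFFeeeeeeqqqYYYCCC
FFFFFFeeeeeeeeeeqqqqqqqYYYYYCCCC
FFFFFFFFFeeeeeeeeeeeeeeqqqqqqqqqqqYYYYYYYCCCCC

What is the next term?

The n-th term is 3n F's then 4n+2 e's then 4n-1 q's then 2n+1 Y's then n+2 C's (n = 1, 2, …).
Setting n = 4 gives 12, 18, 15, 9, 6 characters in each block.

FFFFFFFFFFFFeeeeeeeeeeeeeeeeeeqqqqqqqqqqqqqqqYYYYYYYYYCCCCCC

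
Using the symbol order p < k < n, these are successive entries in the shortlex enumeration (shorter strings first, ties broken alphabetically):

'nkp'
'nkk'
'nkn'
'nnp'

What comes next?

nnk

The successor of nnp increments the rightmost position that isn't already n and resets every position after it to p.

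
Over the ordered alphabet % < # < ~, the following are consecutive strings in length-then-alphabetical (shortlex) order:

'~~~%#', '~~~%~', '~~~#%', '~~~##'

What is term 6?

~~~~%

Advancing 2 positions from ~~~## through ~~~## → ~~~#~ reaches term 6.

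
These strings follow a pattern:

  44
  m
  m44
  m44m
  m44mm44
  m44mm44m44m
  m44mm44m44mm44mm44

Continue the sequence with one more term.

m44mm44m44mm44mm44m44mm44m44m

From term 3 onward, concatenate the last term with the second-to-last: m·44 = m44, m44·m = m44m, …
Continuing: m44mm44m44mm44mm44 · m44mm44m44m gives term 8.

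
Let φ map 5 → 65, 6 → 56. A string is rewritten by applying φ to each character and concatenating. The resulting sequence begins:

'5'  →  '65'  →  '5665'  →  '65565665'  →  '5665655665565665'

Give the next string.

Replace each of the 16 characters of 5665655665565665 in place — 65 56 56 65 56 65 65 56 56 65 65 56 65 56 56 65 — and concatenate.

65565665566565565665655665565665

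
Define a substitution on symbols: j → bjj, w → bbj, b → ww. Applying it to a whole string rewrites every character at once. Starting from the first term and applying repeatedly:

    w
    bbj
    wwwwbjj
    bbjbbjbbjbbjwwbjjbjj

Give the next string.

wwwwbjjwwwwbjjwwwwbjjwwwwbjjbbjbbjwwbjjbjjwwbjjbjj

Replace each of the 20 characters of bbjbbjbbjbbjwwbjjbjj in place — ww ww bjj ww ww bjj ww ww bjj ww ww bjj bbj bbj ww bjj bjj ww bjj bjj — and concatenate.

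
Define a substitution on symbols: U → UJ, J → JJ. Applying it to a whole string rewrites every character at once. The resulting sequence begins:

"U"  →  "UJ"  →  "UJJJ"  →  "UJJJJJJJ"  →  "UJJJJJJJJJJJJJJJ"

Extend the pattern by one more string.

φ(UJJJJJJJJJJJJJJJ) expands symbol-by-symbol to UJ JJ JJ JJ JJ JJ JJ JJ JJ JJ JJ JJ JJ JJ JJ JJ; joining the 16 pieces gives the next term.

UJJJJJJJJJJJJJJJJJJJJJJJJJJJJJJJ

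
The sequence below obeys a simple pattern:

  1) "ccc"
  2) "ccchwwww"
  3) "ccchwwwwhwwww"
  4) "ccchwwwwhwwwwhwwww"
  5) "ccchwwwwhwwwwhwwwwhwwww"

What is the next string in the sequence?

ccchwwwwhwwwwhwwwwhwwwwhwwww

Each term is the previous one with hwwww appended.
So the next term is ccchwwwwhwwwwhwwwwhwwww·hwwww.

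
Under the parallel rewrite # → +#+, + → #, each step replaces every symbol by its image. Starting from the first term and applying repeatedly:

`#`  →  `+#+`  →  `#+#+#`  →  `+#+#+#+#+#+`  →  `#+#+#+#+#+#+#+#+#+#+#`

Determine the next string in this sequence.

Rewriting the 21 symbols of #+#+#+#+#+#+#+#+#+#+# one by one yields +#+ # +#+ # +#+ # +#+ # +#+ # +#+ # +#+ # +#+ # +#+ # +#+ # +#+; concatenated:

+#+#+#+#+#+#+#+#+#+#+#+#+#+#+#+#+#+#+#+#+#+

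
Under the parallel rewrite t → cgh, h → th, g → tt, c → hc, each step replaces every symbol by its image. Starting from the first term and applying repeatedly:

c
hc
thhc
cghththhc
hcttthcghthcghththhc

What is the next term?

Rewriting the 20 symbols of hcttthcghthcghththhc one by one yields th hc cgh cgh cgh th hc tt th cgh th hc tt th cgh th cgh th th hc; concatenated:

thhccghcghcghthhcttthcghthhcttthcghthcghththhc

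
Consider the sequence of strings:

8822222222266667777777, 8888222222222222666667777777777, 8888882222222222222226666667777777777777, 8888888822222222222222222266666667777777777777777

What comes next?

8888888888222222222222222222222666666667777777777777777777

Reading off run lengths: 8 runs 2, 4, 6, 8; 2 runs 9, 12, 15, 18; 6 runs 4, 5, 6, 7; 7 runs 7, 10, 13, 16 — each is linear in n, where the shown terms are n = 2, 3, 4, 5.
For the next term, n = 6, so the run lengths are 10, 21, 8, 19.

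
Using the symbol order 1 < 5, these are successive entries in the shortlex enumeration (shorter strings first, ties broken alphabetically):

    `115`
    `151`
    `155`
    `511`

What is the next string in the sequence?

515

The successor of 511 increments the rightmost position that isn't already 5 and resets every position after it to 1.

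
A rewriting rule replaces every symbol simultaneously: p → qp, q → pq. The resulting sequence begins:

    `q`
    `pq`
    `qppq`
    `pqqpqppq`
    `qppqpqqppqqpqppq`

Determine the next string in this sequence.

φ(qppqpqqppqqpqppq) expands symbol-by-symbol to pq qp qp pq qp pq pq qp qp pq pq qp pq qp qp pq; joining the 16 pieces gives the next term.

pqqpqppqqppqpqqpqppqpqqppqqpqppq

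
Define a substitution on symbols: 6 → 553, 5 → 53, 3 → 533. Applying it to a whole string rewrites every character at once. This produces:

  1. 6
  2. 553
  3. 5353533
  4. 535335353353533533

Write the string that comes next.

Applying the rule to each of the 18 symbols of 535335353353533533 gives the pieces 53 533 53 533 533 53 533 53 533 533 53 533 53 533 533 53 533 533, which concatenate to the answer.

53533535335335353353533533535335353353353533533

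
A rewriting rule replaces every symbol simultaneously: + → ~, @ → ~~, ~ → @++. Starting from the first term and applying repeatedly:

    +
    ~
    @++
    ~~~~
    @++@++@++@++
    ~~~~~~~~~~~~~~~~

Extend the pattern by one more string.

@++@++@++@++@++@++@++@++@++@++@++@++@++@++@++@++

Replace each of the 16 characters of ~~~~~~~~~~~~~~~~ in place — @++ @++ @++ @++ @++ @++ @++ @++ @++ @++ @++ @++ @++ @++ @++ @++ — and concatenate.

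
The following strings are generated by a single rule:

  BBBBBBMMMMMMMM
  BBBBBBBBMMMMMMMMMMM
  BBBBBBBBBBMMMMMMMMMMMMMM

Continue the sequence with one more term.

Each string has the form B^{2n+2} M^{3n+2}, where the shown terms are n = 2, 3, 4.
Setting n = 5 gives 12, 17 characters in each block.

BBBBBBBBBBBBMMMMMMMMMMMMMMMMM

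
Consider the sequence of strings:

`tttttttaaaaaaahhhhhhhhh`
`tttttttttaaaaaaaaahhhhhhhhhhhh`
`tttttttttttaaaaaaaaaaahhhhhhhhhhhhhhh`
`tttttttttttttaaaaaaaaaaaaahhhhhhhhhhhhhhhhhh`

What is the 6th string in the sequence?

The n-th term is 2n+1 t's then 2n+1 a's then 3n h's, where the shown terms are n = 3, 4, 5, 6.
For term 6, n = 8, so the run lengths are 17, 17, 24.

tttttttttttttttttaaaaaaaaaaaaaaaaahhhhhhhhhhhhhhhhhhhhhhhh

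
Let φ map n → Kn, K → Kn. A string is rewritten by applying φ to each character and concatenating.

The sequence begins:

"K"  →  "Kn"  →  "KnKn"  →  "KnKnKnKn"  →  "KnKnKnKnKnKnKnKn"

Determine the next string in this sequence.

φ(KnKnKnKnKnKnKnKn) expands symbol-by-symbol to Kn Kn Kn Kn Kn Kn Kn Kn Kn Kn Kn Kn Kn Kn Kn Kn; joining the 16 pieces gives the next term.

KnKnKnKnKnKnKnKnKnKnKnKnKnKnKnKn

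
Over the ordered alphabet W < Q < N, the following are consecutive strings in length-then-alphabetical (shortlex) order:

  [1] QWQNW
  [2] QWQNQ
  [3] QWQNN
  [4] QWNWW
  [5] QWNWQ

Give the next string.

The successor of QWNWQ increments the rightmost position that isn't already N and resets every position after it to W.

QWNWN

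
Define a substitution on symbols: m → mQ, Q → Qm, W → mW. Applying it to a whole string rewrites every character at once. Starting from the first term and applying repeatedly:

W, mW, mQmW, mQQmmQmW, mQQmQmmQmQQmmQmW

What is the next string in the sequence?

Rewriting the 16 symbols of mQQmQmmQmQQmmQmW one by one yields mQ Qm Qm mQ Qm mQ mQ Qm mQ Qm Qm mQ mQ Qm mQ mW; concatenated:

mQQmQmmQQmmQmQQmmQQmQmmQmQQmmQmW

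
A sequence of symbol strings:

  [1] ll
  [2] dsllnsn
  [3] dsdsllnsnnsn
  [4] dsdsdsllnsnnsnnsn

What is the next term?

dsdsdsdsllnsnnsnnsnnsn

Every step adds ds to the front and nsn to the end of the previous string.
One more step from dsdsdsllnsnnsnnsn gives the answer.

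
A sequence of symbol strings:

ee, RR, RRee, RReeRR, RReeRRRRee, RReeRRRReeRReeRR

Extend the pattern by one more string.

This is a Fibonacci-style word recurrence s(k) = s(k−1)·s(k−2): e.g. RR·ee = RRee.
Continuing: RReeRRRReeRReeRR · RReeRRRRee gives term 7.

RReeRRRReeRReeRRRReeRRRRee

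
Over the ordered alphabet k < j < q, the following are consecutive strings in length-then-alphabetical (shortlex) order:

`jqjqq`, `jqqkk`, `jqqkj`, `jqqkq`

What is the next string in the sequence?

jqqjk

Find the rightmost character of jqqkq below q, bump it to the next letter, and reset everything to its right to k.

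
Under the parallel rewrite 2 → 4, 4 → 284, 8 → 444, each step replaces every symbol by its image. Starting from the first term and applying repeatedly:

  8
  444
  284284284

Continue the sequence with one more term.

Rewriting each symbol of 284284284: 2→4, 8→444, 4→284, 2→4, 8→444, 4→284, 2→4, 8→444, 4→284, which concatenates to 4 444 284 4 444 284 4 444 284.

444428444442844444284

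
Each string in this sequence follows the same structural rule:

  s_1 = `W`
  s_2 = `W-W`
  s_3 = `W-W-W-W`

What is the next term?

Every step duplicates the string with '-' between the halves.
One more doubling of W-W-W-W gives the answer.

W-W-W-W-W-W-W-W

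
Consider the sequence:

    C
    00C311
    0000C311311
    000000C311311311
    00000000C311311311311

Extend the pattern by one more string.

0000000000C311311311311311

s(k+1) = 00·s(k)·311, so each term gains 00 as a prefix and 311 as a suffix.
So the next term is 00·00000000C311311311311·311.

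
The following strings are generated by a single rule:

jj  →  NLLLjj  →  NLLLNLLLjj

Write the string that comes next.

NLLLNLLLNLLLjj

The strings grow by a fixed prefix NLLL each time.
One more step from NLLLNLLLjj gives the answer.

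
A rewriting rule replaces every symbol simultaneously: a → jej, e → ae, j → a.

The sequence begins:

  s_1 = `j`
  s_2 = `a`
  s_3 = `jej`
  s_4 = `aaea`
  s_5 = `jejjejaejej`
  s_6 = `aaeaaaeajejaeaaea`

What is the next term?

jejjejaejejjejjejaejejaaeajejaejejjejaejej

Applying the rule to each of the 17 symbols of aaeaaaeajejaeaaea gives the pieces jej jej ae jej jej jej ae jej a ae a jej ae jej jej ae jej, which concatenate to the answer.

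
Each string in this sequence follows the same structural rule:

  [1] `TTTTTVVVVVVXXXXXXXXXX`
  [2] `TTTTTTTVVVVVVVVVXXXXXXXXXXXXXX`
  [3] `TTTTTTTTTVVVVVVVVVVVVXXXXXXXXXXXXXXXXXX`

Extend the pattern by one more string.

TTTTTTTTTTTVVVVVVVVVVVVVVVXXXXXXXXXXXXXXXXXXXXXX

Reading off run lengths: T runs 5, 7, 9; V runs 6, 9, 12; X runs 10, 14, 18 — each is linear in n, where the shown terms are n = 2, 3, 4.
For the next term, n = 5, so the run lengths are 11, 15, 22.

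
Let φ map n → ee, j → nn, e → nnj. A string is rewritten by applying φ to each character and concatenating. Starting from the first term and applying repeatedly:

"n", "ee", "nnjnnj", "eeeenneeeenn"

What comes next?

nnjnnjnnjnnjeeeennjnnjnnjnnjeeee

Apply φ to eeeenneeeenn symbol by symbol: e→nnj, e→nnj, e→nnj, e→nnj, n→ee, n→ee, e→nnj, e→nnj, e→nnj, e→nnj, n→ee, n→ee; joined: nnj nnj nnj nnj ee ee nnj nnj nnj nnj ee ee.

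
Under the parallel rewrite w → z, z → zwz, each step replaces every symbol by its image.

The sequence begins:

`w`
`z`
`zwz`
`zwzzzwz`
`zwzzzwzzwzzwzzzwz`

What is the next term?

zwzzzwzzwzzwzzzwzzwzzzwzzwzzzwzzwzzwzzzwz

φ(zwzzzwzzwzzwzzzwz) expands symbol-by-symbol to zwz z zwz zwz zwz z zwz zwz z zwz zwz z zwz zwz zwz z zwz; joining the 17 pieces gives the next term.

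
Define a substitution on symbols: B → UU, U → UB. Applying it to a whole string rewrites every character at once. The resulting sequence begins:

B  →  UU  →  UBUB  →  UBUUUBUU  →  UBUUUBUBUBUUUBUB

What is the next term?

Replace each of the 16 characters of UBUUUBUBUBUUUBUB in place — UB UU UB UB UB UU UB UU UB UU UB UB UB UU UB UU — and concatenate.

UBUUUBUBUBUUUBUUUBUUUBUBUBUUUBUU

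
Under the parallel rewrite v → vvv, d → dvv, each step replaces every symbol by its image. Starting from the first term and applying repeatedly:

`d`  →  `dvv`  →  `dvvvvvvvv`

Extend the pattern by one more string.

Rewriting each symbol of dvvvvvvvv: d→dvv, v→vvv, v→vvv, v→vvv, v→vvv, v→vvv, v→vvv, v→vvv, v→vvv, which concatenates to dvv vvv vvv vvv vvv vvv vvv vvv vvv.

dvvvvvvvvvvvvvvvvvvvvvvvvvv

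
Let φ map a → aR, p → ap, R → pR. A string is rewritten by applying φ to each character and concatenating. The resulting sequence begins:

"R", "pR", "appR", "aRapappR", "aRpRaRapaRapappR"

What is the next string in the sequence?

aRpRappRaRpRaRapaRpRaRapaRapappR

Replace each of the 16 characters of aRpRaRapaRapappR in place — aR pR ap pR aR pR aR ap aR pR aR ap aR ap ap pR — and concatenate.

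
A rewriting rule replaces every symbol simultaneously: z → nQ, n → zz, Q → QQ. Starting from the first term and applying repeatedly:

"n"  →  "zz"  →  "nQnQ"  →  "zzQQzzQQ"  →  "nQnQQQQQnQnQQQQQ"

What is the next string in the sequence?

Rewriting the 16 symbols of nQnQQQQQnQnQQQQQ one by one yields zz QQ zz QQ QQ QQ QQ QQ zz QQ zz QQ QQ QQ QQ QQ; concatenated:

zzQQzzQQQQQQQQQQzzQQzzQQQQQQQQQQ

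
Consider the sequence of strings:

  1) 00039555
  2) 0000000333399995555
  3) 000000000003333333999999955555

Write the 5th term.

The n-th term is 4n-1 0's then 3n-2 3's then 3n-2 9's then n+2 5's (n = 1, 2, …).
Setting n = 5 gives 19, 13, 13, 7 characters in each block.

0000000000000000000333333333333399999999999995555555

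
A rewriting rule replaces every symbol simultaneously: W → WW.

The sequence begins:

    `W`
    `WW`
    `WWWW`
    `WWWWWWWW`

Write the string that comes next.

WWWWWWWWWWWWWWWW

Expanding WWWWWWWW: W→WW, W→WW, W→WW, W→WW, W→WW, W→WW, W→WW, W→WW. Concatenated: WW WW WW WW WW WW WW WW.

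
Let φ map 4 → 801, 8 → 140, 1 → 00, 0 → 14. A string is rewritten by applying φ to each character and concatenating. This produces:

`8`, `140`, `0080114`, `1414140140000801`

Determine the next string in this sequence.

0080100801008011400801141414141401400

φ(1414140140000801) expands symbol-by-symbol to 00 801 00 801 00 801 14 00 801 14 14 14 14 140 14 00; joining the 16 pieces gives the next term.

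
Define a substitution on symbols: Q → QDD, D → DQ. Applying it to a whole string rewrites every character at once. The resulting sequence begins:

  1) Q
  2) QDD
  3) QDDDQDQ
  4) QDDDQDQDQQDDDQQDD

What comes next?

QDDDQDQDQQDDDQQDDDQQDDQDDDQDQDQQDDQDDDQDQ

Applying the rule to each of the 17 symbols of QDDDQDQDQQDDDQQDD gives the pieces QDD DQ DQ DQ QDD DQ QDD DQ QDD QDD DQ DQ DQ QDD QDD DQ DQ, which concatenate to the answer.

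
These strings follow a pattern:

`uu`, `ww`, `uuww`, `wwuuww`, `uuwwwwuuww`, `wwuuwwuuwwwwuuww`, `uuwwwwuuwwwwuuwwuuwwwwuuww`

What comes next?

wwuuwwuuwwwwuuwwuuwwwwuuwwwwuuwwuuwwwwuuww

This is a Fibonacci-style word recurrence s(k) = s(k−2)·s(k−1): e.g. uu·ww = uuww.
So term 8 is wwuuwwuuwwwwuuww·uuwwwwuuwwwwuuwwuuwwwwuuww.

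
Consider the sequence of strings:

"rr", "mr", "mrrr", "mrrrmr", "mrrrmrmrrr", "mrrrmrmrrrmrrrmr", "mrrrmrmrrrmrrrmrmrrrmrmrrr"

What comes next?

mrrrmrmrrrmrrrmrmrrrmrmrrrmrrrmrmrrrmrrrmr

From term 3 onward, concatenate the last term with the second-to-last: mr·rr = mrrr, mrrr·mr = mrrrmr, …
So term 8 is mrrrmrmrrrmrrrmrmrrrmrmrrr·mrrrmrmrrrmrrrmr.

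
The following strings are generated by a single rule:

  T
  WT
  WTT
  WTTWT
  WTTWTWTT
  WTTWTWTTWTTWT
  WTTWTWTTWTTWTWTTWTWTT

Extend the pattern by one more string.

WTTWTWTTWTTWTWTTWTWTTWTTWTWTTWTTWT

Each term (from the third on) is the previous term followed by the one before it: term 3 = WT·T = WTT.
Continuing: WTTWTWTTWTTWTWTTWTWTT · WTTWTWTTWTTWT gives term 8.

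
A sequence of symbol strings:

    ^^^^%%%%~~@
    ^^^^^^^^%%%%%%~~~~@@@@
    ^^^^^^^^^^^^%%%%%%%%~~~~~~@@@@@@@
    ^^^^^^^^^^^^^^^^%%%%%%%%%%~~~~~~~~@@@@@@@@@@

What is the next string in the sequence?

Term n consists of 4n ^'s, followed by 2n+2 %'s, followed by 2n ~'s, followed by 3n-2 @'s (n = 1, 2, …).
Setting n = 5 gives 20, 12, 10, 13 characters in each block.

^^^^^^^^^^^^^^^^^^^^%%%%%%%%%%%%~~~~~~~~~~@@@@@@@@@@@@@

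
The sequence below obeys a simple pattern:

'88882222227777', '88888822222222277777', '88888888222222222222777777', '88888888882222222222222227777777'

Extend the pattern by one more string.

88888888888822222222222222222277777777

Term n consists of 2n 8's, followed by 3n 2's, followed by n+2 7's, where the shown terms are n = 2, 3, 4, 5.
For the next term, n = 6, so the run lengths are 12, 18, 8.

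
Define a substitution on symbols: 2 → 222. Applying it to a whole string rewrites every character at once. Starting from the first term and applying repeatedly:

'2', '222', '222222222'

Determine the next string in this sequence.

222222222222222222222222222

Apply φ to 222222222 symbol by symbol: 2→222, 2→222, 2→222, 2→222, 2→222, 2→222, 2→222, 2→222, 2→222; joined: 222 222 222 222 222 222 222 222 222.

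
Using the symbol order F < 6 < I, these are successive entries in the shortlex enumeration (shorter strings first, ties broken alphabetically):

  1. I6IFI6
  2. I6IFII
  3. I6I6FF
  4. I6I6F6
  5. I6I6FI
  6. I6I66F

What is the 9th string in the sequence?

I6I6IF

Continuing the enumeration 3 steps past I6I66F: I6I66F → I6I666 → I6I66I → (answer).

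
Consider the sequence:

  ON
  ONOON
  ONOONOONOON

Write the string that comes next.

Each string is two copies of the previous one joined by 'O'.
Doubling ONOONOONOON with 'O' between the halves:

ONOONOONOONOONOONOONOON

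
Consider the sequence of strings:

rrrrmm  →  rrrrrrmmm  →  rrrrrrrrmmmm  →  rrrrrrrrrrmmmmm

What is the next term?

Term n consists of 2n r's, followed by n m's, where the shown terms are n = 2, 3, 4, 5.
Setting n = 6 gives 12, 6 characters in each block.

rrrrrrrrrrrrmmmmmm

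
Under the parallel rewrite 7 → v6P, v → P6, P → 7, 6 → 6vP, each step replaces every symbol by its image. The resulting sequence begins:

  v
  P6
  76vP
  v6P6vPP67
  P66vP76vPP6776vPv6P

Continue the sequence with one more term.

Applying the rule to each of the 19 symbols of P66vP76vPP6776vPv6P gives the pieces 7 6vP 6vP P6 7 v6P 6vP P6 7 7 6vP v6P v6P 6vP P6 7 P6 6vP 7, which concatenate to the answer.

76vP6vPP67v6P6vPP6776vPv6Pv6P6vPP67P66vP7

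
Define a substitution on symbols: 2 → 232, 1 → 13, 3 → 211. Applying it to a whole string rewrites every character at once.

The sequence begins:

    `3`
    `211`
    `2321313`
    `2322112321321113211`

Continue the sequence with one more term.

Rewriting the 19 symbols of 2322112321321113211 one by one yields 232 211 232 232 13 13 232 211 232 13 211 232 13 13 13 211 232 13 13; concatenated:

2322112322321313232211232132112321313132112321313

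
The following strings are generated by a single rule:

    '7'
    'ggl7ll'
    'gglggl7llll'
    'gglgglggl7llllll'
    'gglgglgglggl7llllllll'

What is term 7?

gglgglgglgglgglggl7llllllllllll

Each term wraps the previous one in ggl on the left and ll on the right.
From gglgglgglggl7llllllll, 2 further steps: gglgglgglggl7llllllll → gglgglgglgglggl7llllllllll → (answer).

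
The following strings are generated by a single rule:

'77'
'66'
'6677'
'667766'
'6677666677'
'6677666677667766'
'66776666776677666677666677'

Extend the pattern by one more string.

667766667766776666776666776677666677667766

From term 3 onward, concatenate the last term with the second-to-last: 66·77 = 6677, 6677·66 = 667766, …
Continuing: 66776666776677666677666677 · 6677666677667766 gives term 8.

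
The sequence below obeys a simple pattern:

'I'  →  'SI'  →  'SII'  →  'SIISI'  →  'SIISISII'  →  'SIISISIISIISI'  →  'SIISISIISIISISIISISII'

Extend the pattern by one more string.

SIISISIISIISISIISISIISIISISIISIISI

Each term (from the third on) is the previous term followed by the one before it: term 3 = SI·I = SII.
The next term joins SIISISIISIISISIISISII and SIISISIISIISI.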